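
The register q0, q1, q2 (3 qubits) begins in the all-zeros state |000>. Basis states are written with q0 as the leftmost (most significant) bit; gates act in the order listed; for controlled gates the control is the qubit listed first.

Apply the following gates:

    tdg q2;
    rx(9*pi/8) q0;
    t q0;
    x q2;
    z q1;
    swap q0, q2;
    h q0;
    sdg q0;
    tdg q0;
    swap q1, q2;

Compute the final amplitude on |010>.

The final state's coefficient on |010> equals -sqrt(2)*exp(3*I*pi/4)*cos(pi/16)/2.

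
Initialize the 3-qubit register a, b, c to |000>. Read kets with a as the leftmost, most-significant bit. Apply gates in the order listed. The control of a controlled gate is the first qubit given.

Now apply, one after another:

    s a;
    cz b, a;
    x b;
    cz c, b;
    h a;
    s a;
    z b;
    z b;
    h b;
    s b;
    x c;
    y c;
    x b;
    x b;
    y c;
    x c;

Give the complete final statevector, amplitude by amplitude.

After the circuit, the state carries amplitude 1/2 on |000>, 0 on |001>, -I/2 on |010>, 0 on |011>, I/2 on |100>, 0 on |101>, 1/2 on |110>, 0 on |111>. Key observation: the block from step 11 through step 16 cancels to the identity and can be dropped.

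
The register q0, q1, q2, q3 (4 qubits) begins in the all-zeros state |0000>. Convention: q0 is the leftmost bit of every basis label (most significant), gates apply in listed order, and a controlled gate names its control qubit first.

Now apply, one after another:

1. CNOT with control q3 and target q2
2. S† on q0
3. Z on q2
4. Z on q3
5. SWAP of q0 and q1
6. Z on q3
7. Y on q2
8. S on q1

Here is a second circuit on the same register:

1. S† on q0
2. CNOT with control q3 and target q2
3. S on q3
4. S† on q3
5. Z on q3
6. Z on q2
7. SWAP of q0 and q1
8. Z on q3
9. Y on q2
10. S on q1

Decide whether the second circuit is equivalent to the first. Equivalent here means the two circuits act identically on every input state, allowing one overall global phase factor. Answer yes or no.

Yes, they are equivalent — the unitaries differ by at most a global phase.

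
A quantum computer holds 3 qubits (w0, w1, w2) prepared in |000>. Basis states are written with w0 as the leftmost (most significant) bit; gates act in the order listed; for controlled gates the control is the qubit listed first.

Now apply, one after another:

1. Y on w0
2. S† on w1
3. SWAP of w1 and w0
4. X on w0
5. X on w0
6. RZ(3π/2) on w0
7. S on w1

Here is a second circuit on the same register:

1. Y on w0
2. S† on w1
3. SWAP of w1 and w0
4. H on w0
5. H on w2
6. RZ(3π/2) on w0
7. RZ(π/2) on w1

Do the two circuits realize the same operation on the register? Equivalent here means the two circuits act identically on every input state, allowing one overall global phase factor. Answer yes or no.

No — the two circuits implement different unitaries, even allowing a global phase.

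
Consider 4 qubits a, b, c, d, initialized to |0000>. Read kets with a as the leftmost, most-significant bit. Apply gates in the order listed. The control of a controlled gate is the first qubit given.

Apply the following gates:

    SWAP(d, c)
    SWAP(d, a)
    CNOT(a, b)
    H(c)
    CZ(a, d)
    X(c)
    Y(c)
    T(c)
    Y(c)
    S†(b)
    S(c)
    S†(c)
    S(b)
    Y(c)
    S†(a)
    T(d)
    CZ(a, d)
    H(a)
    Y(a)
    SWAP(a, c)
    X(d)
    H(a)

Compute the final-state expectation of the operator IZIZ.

The observable IZIZ averages to -1. Key observation: the block from step 9 through step 14 cancels to the identity and can be dropped.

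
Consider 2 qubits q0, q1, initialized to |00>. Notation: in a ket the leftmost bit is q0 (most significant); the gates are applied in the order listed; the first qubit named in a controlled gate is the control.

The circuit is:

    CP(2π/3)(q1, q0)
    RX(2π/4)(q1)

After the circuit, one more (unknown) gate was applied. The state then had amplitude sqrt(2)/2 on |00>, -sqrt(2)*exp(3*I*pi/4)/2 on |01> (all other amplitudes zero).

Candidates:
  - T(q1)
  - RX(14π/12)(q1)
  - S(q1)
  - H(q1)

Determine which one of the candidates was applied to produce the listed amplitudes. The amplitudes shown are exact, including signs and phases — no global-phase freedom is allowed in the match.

The applied gate was T(q1).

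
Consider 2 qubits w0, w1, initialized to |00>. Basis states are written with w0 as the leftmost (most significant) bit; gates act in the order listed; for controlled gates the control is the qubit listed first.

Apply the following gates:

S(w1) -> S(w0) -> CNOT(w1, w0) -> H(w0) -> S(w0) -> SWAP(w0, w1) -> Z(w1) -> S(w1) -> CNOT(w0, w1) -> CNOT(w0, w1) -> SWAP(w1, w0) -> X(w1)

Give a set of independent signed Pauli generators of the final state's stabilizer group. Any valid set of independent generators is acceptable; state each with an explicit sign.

The stabilizer group can be generated by +XI, -IZ, among other valid generating sets.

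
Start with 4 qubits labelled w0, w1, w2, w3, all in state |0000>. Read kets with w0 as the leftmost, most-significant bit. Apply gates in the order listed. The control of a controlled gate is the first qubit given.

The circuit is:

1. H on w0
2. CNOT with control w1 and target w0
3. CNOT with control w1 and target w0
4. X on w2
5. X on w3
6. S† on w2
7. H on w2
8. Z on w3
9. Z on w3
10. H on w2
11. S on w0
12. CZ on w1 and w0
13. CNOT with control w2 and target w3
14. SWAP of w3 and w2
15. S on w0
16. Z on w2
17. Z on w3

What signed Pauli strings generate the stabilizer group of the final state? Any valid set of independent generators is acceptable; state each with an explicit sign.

The final state is stabilized by the group generated by -XIII, +IZII, +IIZI, -IIIZ; other independent generating sets are equally valid. Key observation: the block from step 2 through step 3 cancels to the identity and can be dropped.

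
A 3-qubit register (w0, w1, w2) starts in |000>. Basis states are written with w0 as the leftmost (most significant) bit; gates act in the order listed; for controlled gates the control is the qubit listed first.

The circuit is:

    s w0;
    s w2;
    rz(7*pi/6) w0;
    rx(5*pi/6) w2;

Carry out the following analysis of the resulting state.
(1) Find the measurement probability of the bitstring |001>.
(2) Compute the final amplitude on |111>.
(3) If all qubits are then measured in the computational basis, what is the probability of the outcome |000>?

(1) Outcome |001> occurs with probability sqrt(3)/4 + 1/2.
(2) The amplitude on |111> is 0.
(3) The probability of measuring |000> is 1/2 - sqrt(3)/4.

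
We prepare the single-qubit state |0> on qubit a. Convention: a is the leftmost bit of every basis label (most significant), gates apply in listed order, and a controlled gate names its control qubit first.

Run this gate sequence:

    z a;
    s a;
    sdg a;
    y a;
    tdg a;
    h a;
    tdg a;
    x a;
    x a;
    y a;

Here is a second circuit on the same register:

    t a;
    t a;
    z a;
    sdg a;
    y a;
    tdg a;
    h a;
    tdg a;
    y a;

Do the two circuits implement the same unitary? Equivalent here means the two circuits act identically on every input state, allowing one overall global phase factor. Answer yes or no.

Yes — the two circuits implement the same unitary up to a global phase.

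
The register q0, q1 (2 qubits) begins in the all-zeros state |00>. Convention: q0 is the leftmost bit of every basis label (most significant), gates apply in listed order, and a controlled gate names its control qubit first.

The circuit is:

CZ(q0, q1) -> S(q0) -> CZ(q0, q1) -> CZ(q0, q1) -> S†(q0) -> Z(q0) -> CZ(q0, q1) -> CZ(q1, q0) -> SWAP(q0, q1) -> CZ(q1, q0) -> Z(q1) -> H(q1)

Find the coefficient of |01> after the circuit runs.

The amplitude on |01> is sqrt(2)/2. Key observation: the block from step 2 through step 5 cancels to the identity and can be dropped.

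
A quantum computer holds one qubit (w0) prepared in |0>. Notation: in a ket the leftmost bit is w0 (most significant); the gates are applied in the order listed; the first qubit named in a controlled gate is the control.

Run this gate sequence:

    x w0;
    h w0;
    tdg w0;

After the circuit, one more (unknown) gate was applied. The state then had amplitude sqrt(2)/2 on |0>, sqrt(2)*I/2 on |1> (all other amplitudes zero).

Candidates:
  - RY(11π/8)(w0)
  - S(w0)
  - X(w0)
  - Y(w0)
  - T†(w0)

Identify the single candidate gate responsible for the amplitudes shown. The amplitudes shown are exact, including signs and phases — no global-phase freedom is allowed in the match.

The applied gate was T†(w0).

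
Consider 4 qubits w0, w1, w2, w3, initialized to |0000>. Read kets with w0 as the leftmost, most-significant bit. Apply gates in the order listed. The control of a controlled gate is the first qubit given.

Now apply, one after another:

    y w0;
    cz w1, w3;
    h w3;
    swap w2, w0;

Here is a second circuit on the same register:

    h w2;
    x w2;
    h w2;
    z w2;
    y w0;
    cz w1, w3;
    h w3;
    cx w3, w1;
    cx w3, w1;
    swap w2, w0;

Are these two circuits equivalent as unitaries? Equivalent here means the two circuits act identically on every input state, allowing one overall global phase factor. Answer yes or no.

Yes: on every input state the two circuits agree up to one overall phase factor.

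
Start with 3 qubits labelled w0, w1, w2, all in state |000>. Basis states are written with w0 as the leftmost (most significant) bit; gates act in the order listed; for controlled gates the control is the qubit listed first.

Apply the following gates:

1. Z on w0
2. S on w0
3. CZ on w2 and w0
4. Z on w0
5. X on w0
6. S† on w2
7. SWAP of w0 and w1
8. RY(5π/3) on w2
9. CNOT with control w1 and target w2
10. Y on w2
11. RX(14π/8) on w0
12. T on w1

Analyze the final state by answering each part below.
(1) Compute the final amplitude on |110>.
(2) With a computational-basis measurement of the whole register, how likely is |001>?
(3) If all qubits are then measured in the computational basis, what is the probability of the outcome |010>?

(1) |110> carries amplitude sqrt(6 - 3*sqrt(2))*exp(I*pi/4)/4 in the final state.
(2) The probability of measuring |001> is 0.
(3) Outcome |010> occurs with probability 3*sqrt(2)/16 + 3/8.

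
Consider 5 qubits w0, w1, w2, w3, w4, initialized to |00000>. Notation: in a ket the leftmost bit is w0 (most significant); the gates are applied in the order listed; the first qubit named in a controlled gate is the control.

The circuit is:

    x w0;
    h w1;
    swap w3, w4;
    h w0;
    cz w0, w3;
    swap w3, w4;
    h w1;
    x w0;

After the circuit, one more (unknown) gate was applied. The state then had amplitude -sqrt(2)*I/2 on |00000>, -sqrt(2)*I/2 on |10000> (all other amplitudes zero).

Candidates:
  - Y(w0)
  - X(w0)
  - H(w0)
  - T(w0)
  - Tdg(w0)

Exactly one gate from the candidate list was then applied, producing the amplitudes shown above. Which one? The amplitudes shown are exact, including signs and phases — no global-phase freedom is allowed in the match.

The unique candidate consistent with the amplitudes is Y(w0).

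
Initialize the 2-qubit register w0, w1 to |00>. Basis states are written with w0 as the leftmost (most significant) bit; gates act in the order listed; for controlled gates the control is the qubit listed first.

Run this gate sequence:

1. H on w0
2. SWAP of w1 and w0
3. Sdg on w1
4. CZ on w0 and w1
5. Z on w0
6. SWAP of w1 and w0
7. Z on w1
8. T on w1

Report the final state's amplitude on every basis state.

The resulting statevector has amplitude sqrt(2)/2 on |00>, 0 on |01>, -sqrt(2)*I/2 on |10>, 0 on |11>.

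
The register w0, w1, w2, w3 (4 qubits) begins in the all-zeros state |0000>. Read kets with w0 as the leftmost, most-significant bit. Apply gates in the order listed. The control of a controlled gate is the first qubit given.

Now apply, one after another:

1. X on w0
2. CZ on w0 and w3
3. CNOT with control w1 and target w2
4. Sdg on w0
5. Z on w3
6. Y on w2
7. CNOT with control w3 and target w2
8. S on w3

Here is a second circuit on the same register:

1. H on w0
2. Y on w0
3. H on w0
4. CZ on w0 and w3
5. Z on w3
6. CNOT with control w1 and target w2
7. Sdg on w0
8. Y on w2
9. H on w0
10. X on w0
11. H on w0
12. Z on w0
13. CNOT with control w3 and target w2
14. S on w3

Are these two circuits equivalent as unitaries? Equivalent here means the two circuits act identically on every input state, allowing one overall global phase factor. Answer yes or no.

No — the two circuits implement different unitaries, even allowing a global phase.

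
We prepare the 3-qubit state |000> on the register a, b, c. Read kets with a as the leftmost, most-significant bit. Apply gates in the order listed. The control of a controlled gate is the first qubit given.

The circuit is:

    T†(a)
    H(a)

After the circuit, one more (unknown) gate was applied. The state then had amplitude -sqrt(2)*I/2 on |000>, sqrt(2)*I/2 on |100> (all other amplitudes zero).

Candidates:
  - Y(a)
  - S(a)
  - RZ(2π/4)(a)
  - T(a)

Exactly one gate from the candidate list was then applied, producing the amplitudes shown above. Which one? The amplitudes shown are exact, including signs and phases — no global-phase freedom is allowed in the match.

The unique candidate consistent with the amplitudes is Y(a).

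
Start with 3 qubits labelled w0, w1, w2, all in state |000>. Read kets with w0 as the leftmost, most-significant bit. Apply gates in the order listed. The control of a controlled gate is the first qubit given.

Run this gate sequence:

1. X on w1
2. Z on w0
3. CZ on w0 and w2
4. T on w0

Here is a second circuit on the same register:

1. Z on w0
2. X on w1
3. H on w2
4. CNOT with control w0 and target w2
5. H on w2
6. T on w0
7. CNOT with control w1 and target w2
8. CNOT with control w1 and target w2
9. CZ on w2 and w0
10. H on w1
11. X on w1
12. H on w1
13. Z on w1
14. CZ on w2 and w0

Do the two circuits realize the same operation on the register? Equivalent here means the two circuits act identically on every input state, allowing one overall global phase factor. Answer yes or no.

Yes: on every input state the two circuits agree up to one overall phase factor.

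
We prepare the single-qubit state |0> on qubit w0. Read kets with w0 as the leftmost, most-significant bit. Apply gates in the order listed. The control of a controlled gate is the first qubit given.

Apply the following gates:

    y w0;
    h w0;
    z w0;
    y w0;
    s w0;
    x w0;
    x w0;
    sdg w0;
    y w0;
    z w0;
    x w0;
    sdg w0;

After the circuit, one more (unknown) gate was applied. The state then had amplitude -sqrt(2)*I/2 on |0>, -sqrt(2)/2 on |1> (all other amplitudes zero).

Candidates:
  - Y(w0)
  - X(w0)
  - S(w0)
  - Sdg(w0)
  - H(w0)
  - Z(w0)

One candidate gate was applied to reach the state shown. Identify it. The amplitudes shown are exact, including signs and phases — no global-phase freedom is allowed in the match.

The applied gate was Z(w0). Key observation: gates 3-10 undo each other exactly, leaving only the rest of the circuit to track.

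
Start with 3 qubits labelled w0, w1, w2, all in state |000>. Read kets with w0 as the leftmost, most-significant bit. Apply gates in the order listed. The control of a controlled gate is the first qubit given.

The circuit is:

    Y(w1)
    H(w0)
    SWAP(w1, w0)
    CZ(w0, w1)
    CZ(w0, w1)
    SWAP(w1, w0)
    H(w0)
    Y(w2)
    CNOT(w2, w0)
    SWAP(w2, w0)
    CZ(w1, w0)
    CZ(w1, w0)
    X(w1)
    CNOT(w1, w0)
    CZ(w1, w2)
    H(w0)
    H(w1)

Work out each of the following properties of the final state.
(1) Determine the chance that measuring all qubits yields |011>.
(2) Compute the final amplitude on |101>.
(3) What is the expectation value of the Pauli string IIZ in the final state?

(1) The probability of measuring |011> is 1/4.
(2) |101> carries amplitude 1/2 in the final state.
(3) In the final state, IIZ has expectation -1.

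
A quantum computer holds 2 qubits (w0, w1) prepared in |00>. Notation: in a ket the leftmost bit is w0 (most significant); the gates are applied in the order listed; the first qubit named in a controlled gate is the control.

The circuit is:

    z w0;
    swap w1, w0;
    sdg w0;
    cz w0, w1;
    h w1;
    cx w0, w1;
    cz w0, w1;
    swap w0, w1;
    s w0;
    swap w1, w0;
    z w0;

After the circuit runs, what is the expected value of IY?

In the final state, IY has expectation 1.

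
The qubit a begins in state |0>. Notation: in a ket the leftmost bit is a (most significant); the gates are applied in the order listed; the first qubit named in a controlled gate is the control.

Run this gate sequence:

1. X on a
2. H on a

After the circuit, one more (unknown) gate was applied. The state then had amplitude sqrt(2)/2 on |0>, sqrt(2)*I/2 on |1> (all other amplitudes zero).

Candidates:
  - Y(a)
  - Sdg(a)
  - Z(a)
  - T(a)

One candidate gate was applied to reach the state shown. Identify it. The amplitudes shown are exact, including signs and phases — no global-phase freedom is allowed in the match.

It was Sdg(a) that produced the state shown.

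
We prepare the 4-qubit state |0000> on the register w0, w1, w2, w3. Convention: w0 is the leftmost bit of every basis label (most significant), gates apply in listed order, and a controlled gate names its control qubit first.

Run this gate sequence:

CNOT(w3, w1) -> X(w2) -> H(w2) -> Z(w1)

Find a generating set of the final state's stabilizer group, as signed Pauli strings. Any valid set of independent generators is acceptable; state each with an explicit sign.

One valid set of independent stabilizer generators is -IIXI, +ZIII, +IZII, +IIIZ (any independent generating set of the same group is equally correct).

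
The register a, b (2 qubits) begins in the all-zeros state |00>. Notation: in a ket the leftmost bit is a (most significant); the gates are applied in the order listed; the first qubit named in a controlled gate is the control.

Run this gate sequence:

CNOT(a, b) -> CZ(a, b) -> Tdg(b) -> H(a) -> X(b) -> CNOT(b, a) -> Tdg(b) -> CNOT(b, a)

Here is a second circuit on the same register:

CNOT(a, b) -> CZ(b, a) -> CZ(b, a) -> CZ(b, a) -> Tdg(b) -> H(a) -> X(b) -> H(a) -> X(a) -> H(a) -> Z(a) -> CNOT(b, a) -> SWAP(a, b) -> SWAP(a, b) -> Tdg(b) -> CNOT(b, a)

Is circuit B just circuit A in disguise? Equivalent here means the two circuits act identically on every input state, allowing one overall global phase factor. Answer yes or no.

Yes: on every input state the two circuits agree up to one overall phase factor.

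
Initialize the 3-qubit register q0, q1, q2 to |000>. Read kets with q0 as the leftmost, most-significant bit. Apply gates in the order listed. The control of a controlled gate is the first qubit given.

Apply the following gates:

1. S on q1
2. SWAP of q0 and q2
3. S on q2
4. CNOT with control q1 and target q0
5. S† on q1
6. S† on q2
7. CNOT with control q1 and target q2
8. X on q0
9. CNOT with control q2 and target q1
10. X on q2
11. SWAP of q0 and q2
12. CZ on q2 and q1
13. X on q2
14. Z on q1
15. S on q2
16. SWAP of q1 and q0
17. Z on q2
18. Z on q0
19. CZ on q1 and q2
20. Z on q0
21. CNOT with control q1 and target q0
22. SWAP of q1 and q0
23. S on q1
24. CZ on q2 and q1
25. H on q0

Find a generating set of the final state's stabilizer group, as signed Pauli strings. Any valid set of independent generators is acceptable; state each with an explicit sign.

The final state is stabilized by the group generated by -XII, -IZI, +IIZ; other independent generating sets are equally valid.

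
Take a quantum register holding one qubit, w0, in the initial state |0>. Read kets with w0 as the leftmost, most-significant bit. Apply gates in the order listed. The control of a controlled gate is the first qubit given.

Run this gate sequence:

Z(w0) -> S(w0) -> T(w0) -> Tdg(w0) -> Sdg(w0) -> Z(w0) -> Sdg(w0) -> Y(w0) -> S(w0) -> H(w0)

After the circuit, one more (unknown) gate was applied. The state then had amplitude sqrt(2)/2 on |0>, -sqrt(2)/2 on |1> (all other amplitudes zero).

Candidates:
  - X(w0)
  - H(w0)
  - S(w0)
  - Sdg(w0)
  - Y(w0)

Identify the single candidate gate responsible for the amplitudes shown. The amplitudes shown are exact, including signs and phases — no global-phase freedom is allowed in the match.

The applied gate was X(w0).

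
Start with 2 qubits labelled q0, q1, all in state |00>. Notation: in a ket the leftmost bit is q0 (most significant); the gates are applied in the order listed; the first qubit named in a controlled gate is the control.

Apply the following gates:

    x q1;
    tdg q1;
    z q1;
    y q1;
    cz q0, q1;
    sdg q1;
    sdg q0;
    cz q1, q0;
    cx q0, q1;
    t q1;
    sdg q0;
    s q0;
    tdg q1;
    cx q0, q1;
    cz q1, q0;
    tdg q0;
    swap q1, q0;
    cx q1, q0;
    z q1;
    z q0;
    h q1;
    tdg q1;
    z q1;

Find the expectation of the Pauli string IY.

The expectation value of IY is sqrt(2)/2. Key observation: gates 8-15 undo each other exactly, leaving only the rest of the circuit to track.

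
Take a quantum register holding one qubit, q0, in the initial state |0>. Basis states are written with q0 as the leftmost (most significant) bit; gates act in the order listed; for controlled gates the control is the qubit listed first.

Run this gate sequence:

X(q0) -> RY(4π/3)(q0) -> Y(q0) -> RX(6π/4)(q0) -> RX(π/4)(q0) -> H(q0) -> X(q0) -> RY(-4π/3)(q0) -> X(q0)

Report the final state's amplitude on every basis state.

The resulting statevector has amplitude -sqrt(6 - 3*sqrt(2))/8 + sqrt(3*sqrt(2) + 6)/8 + (-1 + 2*I)*sqrt(2 - sqrt(2))/8 + (1 + 2*I)*sqrt(sqrt(2) + 2)/8 on |0>, -sqrt(6 - 3*sqrt(2))/8 + sqrt(3*sqrt(2) + 6)/8 + (1 + 2*I)*sqrt(2 - sqrt(2))/8 + (-1 + 2*I)*sqrt(sqrt(2) + 2)/8 on |1>.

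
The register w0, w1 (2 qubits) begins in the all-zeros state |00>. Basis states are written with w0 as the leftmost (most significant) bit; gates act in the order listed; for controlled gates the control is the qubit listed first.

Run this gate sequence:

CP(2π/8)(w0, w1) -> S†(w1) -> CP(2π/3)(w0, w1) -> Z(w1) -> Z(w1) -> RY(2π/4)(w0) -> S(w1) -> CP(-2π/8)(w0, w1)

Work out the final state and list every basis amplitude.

The final amplitudes are sqrt(2)/2 on |00>, 0 on |01>, sqrt(2)/2 on |10>, 0 on |11>.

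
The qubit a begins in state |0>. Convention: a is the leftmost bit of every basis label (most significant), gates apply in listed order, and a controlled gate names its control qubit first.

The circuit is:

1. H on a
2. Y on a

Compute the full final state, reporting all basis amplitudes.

The final amplitudes are -sqrt(2)*I/2 on |0>, sqrt(2)*I/2 on |1>.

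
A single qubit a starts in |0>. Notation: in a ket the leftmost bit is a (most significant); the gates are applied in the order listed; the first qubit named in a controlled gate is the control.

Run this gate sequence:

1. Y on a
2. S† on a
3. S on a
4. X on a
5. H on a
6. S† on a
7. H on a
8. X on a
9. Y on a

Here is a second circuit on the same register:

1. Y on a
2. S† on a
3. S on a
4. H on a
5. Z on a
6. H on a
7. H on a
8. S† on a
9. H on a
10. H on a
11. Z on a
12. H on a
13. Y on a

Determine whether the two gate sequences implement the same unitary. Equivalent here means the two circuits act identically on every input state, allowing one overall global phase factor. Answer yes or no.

Yes — the two circuits implement the same unitary up to a global phase.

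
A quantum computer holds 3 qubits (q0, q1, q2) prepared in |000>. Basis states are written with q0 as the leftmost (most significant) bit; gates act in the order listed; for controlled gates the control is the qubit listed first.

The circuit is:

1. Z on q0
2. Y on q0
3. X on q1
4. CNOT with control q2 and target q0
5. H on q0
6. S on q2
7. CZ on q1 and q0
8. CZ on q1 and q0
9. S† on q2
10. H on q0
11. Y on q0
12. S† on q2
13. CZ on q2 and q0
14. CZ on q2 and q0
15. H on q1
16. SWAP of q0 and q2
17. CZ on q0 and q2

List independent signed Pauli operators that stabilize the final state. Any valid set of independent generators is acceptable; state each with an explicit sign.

The stabilizer group can be generated by -IXI, +ZII, +IIZ, among other valid generating sets. Key observation: steps 5-10 multiply out to the identity, so the circuit reduces to the remaining gates.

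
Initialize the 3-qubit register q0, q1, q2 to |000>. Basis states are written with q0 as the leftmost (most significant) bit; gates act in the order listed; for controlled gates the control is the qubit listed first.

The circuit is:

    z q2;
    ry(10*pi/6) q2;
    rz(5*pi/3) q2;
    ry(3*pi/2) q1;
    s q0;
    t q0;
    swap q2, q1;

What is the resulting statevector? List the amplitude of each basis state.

The resulting statevector has amplitude -sqrt(6)*exp(I*pi/6)/4 on |000>, sqrt(6)*exp(I*pi/6)/4 on |001>, -sqrt(2)*exp(5*I*pi/6)/4 on |010>, sqrt(2)*exp(5*I*pi/6)/4 on |011>, 0 on |100>, 0 on |101>, 0 on |110>, 0 on |111>.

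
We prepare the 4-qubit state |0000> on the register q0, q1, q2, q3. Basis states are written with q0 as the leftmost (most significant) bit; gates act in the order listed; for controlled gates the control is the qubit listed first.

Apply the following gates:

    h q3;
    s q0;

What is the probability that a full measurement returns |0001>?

A full measurement returns |0001> with probability 1/2.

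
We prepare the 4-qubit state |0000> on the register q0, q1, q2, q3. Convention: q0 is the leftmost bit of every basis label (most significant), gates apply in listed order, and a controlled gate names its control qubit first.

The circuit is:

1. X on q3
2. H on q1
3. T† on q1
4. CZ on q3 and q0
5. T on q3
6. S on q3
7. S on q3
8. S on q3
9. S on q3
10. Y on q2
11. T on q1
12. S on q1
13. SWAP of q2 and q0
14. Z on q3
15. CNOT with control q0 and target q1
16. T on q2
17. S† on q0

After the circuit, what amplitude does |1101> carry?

The amplitude on |1101> is -sqrt(2)*exp(I*pi/4)/2. Key observation: gates 6-9 undo each other exactly, leaving only the rest of the circuit to track.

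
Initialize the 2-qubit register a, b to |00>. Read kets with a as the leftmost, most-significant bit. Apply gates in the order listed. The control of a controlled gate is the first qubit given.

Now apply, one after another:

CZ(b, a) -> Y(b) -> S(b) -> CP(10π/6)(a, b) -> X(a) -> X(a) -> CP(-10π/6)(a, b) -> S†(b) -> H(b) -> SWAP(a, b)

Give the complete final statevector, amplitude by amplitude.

The resulting statevector has amplitude sqrt(2)*I/2 on |00>, 0 on |01>, -sqrt(2)*I/2 on |10>, 0 on |11>. Key observation: the block from step 3 through step 8 cancels to the identity and can be dropped.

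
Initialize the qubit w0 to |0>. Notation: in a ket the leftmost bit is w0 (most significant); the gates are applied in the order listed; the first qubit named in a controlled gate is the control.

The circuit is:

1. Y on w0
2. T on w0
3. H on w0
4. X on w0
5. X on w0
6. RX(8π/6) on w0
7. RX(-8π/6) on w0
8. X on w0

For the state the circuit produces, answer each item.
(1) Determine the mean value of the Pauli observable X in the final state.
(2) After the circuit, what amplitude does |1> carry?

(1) The expectation value of X is -1. Key observation: gates 5-8 undo each other exactly, leaving only the rest of the circuit to track.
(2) The final state's coefficient on |1> equals sqrt(2)*exp(3*I*pi/4)/2.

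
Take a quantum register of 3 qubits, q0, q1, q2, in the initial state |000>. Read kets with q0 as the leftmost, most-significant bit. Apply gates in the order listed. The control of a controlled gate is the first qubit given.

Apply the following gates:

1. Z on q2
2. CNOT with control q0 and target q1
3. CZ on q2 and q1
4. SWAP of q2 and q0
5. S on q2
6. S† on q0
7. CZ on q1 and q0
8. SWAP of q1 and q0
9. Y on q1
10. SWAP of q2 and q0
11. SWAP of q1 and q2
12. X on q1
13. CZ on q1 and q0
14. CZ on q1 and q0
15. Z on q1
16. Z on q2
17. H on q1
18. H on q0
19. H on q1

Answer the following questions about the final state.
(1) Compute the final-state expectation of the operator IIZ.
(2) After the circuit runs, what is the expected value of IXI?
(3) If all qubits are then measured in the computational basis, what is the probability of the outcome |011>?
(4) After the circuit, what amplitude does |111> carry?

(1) The observable IIZ averages to -1.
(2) The expectation value of IXI is 0.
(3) The probability of measuring |011> is 1/2.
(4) The final state's coefficient on |111> equals sqrt(2)*I/2.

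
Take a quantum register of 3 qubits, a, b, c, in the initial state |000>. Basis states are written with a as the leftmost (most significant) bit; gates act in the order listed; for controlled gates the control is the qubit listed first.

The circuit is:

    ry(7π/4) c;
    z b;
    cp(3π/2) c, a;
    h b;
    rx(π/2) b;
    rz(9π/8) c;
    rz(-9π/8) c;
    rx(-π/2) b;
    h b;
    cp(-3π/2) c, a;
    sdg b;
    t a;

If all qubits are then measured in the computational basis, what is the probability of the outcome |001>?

The probability of measuring |001> is 1/2 - sqrt(2)/4.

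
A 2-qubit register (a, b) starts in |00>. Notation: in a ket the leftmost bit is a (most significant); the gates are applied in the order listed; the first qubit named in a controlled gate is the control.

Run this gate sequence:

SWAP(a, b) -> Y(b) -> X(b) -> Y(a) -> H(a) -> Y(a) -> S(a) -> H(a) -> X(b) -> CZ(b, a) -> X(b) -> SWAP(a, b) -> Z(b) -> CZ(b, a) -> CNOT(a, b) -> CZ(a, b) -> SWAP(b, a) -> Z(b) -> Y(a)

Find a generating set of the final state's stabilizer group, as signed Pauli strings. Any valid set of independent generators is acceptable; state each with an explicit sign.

The final state is stabilized by the group generated by -YI, +IZ; other independent generating sets are equally valid.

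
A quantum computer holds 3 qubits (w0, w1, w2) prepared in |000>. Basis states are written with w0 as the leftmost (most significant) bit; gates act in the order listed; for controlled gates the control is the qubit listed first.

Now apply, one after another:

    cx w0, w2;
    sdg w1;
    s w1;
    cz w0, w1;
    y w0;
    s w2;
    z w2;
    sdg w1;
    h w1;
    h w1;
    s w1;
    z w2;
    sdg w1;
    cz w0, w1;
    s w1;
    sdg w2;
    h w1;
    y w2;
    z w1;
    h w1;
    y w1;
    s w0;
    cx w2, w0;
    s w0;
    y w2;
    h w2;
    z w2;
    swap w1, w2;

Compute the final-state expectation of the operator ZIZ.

The observable ZIZ averages to 1. Key observation: steps 7-12 multiply out to the identity, so the circuit reduces to the remaining gates.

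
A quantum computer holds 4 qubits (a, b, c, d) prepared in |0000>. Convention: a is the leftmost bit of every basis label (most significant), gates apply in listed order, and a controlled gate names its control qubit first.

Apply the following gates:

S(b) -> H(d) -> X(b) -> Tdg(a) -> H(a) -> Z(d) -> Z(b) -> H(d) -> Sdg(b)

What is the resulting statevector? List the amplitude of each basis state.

The resulting statevector has amplitude sqrt(2)*I/2 on |0101>, sqrt(2)*I/2 on |1101>, and 0 on every other basis state.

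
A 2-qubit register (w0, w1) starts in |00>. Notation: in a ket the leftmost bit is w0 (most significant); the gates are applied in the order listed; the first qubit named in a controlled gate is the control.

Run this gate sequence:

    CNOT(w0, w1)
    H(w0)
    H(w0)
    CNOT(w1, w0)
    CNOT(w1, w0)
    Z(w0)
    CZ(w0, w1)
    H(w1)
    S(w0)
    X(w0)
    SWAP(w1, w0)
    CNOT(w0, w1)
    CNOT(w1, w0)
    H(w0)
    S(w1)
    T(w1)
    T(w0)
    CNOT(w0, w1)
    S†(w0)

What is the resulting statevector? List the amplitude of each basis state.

After the circuit, the state carries amplitude 1/2 on |00>, exp(3*I*pi/4)/2 on |01>, -I/2 on |10>, exp(3*I*pi/4)/2 on |11>. Key observation: gates 4-5 undo each other exactly, leaving only the rest of the circuit to track.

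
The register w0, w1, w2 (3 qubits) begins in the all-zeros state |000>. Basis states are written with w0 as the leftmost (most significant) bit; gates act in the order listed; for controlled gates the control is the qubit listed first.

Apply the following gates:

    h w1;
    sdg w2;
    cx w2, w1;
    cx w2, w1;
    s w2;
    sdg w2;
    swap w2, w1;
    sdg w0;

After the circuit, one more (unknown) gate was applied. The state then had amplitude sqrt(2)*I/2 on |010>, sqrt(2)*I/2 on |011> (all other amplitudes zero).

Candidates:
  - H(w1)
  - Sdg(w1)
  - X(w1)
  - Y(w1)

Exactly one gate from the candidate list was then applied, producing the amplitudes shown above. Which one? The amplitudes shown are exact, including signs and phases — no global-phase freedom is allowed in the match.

It was Y(w1) that produced the state shown.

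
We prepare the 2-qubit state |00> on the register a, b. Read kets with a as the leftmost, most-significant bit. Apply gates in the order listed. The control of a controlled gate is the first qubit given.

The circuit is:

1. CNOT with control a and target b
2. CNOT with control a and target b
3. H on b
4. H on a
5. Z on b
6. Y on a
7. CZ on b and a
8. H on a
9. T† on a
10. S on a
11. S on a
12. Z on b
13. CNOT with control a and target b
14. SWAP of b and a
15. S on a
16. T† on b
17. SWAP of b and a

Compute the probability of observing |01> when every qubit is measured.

The probability of measuring |01> is 1/2.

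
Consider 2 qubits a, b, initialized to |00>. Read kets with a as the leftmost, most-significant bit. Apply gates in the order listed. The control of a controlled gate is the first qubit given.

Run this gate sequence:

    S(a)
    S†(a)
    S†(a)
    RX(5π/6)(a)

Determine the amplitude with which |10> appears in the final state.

The amplitude on |10> is I*(-sqrt(6) - sqrt(2))/4.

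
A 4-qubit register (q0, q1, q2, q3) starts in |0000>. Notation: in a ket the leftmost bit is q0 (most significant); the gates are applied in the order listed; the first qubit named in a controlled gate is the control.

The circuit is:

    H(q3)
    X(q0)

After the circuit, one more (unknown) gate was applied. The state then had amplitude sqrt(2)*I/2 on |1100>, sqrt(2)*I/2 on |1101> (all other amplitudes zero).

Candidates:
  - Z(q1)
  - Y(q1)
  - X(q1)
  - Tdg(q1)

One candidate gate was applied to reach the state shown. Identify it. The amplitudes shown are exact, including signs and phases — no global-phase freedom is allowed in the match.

The unique candidate consistent with the amplitudes is Y(q1).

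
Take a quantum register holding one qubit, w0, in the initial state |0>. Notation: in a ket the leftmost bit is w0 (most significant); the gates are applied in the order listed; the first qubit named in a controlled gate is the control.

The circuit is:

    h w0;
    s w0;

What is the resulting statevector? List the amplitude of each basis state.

After the circuit, the state carries amplitude sqrt(2)/2 on |0>, sqrt(2)*I/2 on |1>.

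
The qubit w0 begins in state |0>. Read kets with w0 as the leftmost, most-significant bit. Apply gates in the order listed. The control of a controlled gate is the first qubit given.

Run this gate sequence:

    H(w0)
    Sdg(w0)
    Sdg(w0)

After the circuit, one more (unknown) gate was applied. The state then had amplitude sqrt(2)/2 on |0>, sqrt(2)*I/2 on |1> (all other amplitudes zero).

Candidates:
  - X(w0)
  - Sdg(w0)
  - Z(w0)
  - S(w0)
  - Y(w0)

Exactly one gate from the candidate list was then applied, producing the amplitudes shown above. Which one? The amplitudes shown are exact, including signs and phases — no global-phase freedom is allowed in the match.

It was Sdg(w0) that produced the state shown.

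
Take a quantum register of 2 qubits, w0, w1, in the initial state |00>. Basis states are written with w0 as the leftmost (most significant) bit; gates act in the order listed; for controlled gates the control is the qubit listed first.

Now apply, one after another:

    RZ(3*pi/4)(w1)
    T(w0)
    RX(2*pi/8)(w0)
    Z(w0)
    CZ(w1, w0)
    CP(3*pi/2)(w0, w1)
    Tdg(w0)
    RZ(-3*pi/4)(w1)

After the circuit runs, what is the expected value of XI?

The observable XI averages to 1/2.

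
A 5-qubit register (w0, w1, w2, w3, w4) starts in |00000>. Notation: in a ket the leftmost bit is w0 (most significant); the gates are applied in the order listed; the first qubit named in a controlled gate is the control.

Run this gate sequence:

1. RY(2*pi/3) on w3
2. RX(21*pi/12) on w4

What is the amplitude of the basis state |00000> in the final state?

The final state's coefficient on |00000> equals -sqrt(sqrt(2) + 2)/4.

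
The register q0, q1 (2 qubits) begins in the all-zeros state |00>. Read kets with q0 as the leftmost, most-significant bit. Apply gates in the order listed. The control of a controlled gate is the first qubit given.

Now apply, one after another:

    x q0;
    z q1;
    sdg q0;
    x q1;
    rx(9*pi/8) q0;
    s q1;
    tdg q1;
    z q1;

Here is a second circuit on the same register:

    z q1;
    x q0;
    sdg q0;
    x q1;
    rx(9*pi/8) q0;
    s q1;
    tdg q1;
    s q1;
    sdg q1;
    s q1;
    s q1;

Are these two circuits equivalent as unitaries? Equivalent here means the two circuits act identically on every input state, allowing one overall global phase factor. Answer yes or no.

Yes, they are equivalent — the unitaries differ by at most a global phase.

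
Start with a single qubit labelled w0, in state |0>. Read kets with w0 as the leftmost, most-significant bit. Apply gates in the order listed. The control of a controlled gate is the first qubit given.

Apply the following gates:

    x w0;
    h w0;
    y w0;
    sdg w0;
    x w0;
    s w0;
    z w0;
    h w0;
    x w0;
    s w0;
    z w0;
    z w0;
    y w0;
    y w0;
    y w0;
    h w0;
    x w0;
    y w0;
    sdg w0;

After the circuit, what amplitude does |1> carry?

The final state's coefficient on |1> equals sqrt(2)/2.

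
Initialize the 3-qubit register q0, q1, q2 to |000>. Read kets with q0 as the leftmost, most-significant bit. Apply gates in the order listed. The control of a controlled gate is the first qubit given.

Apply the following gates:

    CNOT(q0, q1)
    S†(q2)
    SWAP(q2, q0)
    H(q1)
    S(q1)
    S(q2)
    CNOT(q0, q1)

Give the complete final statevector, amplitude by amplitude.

After the circuit, the state carries amplitude sqrt(2)/2 on |000>, sqrt(2)*I/2 on |010>, and 0 on every other basis state.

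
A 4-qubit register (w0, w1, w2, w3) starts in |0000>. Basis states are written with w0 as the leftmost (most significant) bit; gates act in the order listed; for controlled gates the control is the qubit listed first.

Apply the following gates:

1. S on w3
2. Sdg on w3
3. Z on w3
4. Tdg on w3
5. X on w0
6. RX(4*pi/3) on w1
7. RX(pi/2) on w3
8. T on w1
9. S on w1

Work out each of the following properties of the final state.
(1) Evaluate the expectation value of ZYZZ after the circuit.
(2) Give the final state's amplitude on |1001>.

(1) The expectation value of ZYZZ is 0. Key observation: steps 1-2 multiply out to the identity, so the circuit reduces to the remaining gates.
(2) The amplitude on |1001> is sqrt(2)*I/4.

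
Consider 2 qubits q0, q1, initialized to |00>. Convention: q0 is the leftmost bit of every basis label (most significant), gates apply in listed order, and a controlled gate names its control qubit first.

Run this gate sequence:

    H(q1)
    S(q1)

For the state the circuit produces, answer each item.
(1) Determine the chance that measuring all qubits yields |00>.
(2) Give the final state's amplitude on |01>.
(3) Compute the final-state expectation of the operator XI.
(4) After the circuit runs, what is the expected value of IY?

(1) The probability of measuring |00> is 1/2.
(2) The amplitude on |01> is sqrt(2)*I/2.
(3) In the final state, XI has expectation 0.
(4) The expectation value of IY is 1.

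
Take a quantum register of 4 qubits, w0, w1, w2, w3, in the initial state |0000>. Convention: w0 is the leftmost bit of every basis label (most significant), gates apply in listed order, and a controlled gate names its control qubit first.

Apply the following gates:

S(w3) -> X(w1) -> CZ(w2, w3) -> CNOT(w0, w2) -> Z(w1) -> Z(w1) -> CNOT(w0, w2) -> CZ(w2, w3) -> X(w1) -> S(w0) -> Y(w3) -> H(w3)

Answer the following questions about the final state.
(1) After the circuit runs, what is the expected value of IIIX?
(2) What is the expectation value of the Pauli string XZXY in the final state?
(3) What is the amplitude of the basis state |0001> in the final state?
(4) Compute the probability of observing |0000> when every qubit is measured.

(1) The observable IIIX averages to -1. Key observation: the block from step 2 through step 9 cancels to the identity and can be dropped.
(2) The observable XZXY averages to 0.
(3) The final state's coefficient on |0001> equals -sqrt(2)*I/2.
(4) The probability of measuring |0000> is 1/2.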